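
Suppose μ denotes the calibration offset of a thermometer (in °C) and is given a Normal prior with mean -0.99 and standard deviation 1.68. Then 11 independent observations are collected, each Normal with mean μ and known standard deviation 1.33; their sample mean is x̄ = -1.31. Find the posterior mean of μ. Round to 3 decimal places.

Prior precision 1/τ₀² = 1/1.68² = 0.354308; data precision n/σ² = 11/1.33² = 6.21855.
Posterior precision = 0.354308 + 6.21855 = 6.57286.
Posterior mean = (0.354308·-0.99 + 6.21855·-1.31) / 6.57286 = -1.293.

Posterior mean ≈ -1.293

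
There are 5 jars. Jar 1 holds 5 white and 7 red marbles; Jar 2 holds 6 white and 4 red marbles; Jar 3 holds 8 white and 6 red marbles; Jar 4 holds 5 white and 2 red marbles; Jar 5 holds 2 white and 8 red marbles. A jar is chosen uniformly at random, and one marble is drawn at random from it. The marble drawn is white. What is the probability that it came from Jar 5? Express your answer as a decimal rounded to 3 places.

Posterior probability ≈ 0.080

Tabulate prior·likelihood by source: [1] prior 0.2, lik 0.4167, product 0.08333; [2] prior 0.2, lik 0.6, product 0.1200; [3] prior 0.2, lik 0.5714, product 0.1143; [4] prior 0.2, lik 0.7143, product 0.1429; [5] prior 0.2, lik 0.2, product 0.04000.
Normalizing constant = 0.50048; the posterior for Jar 5 is its product over the sum, 0.04000/0.50048 = 0.080.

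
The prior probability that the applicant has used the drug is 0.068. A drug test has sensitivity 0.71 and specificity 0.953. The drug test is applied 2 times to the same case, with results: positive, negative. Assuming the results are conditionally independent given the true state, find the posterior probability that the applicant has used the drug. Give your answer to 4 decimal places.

Let H be the event that the applicant has used the drug; start with P(H) = 0.068. P('positive'|H) = 0.71, P('positive'|¬H) = 0.047.
Update on result 1 ('positive'): P(H) ← 0.71·0.0680 / (0.71·0.0680 + 0.047·0.9320) = 0.048280/0.092084 = 0.5243.
Update on result 2 ('negative'): P(H) ← 0.29·0.5243 / (0.29·0.5243 + 0.953·0.4757) = 0.15205/0.60539 = 0.2512.

Posterior P(H) ≈ 0.2512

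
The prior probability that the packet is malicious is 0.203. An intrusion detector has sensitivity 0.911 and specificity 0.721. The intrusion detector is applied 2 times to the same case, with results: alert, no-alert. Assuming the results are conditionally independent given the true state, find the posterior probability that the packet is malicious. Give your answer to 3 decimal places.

Let H be the event that the packet is malicious; start with P(H) = 0.203. P('alert'|H) = 0.911, P('alert'|¬H) = 0.279.
Update on result 1 ('alert'): P(H) ← 0.911·0.2030 / (0.911·0.2030 + 0.279·0.7970) = 0.18493/0.40730 = 0.4541.
Update on result 2 ('no-alert'): P(H) ← 0.089·0.4541 / (0.089·0.4541 + 0.721·0.5459) = 0.040411/0.43404 = 0.0931.

Posterior P(H) ≈ 0.093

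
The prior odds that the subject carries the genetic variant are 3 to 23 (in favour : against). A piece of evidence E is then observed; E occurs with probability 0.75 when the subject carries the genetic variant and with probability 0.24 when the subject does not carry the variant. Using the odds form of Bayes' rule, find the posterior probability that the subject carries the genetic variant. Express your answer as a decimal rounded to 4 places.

Posterior probability ≈ 0.2896

Prior odds = 3/23 = 0.13043.
Likelihood ratio for E = 0.75/0.24 = 3.1250.
Posterior odds = prior odds × LR = 0.40761.
Posterior probability = odds/(1+odds) = 0.40761/1.4076 = 0.2896.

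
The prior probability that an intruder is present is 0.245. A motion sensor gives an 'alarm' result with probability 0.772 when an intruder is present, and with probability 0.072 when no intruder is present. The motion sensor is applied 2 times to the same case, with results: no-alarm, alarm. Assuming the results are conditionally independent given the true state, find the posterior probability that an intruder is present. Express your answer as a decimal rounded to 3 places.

Posterior P(H) ≈ 0.461

With H the event that an intruder is present, the joint likelihood of the observed sequence is P(data|H) = 0.228·0.772 = 0.17602 and P(data|¬H) = 0.928·0.072 = 0.066816.
Bayes: P(H|data) = 0.245·0.17602 / (0.245·0.17602 + 0.755·0.066816) = 0.043124/0.093570 = 0.4609.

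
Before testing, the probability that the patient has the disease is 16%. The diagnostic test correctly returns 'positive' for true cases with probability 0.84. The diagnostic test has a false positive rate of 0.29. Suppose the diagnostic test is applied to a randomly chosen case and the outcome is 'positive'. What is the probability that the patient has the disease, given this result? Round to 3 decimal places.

Let H be the event that the patient has the disease. P(H) = 0.16, so P(¬H) = 0.84. With E the 'positive' result, P(E|H) = 0.84 and P(E|¬H) = 0.29.
P(E) = 0.84·0.16 + 0.29·0.84 = 0.13440 + 0.24360 = 0.37800.
By Bayes' theorem, P(H|E) = 0.13440 / 0.37800 = 0.356.

P(H | E) ≈ 0.356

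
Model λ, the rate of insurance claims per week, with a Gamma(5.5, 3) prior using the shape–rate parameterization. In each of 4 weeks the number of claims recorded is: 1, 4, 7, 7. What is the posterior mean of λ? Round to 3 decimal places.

Posterior mean ≈ 3.500

Total count ∑xᵢ = 19 over n = 4 weeks.
Gamma is conjugate to the Poisson likelihood: posterior is Gamma(shape = 5.5+19 = 24.5, rate = 3+4 = 7).
E[λ | data] = 24.5/7 = 3.500.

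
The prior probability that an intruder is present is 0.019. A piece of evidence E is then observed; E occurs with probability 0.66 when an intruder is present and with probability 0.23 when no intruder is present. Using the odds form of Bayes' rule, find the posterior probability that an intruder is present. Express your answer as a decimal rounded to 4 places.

Posterior probability ≈ 0.0527

Prior odds = 0.019/(1−0.019) = 0.019368.
Likelihood ratio for E = 0.66/0.23 = 2.8696.
Posterior odds = prior odds × LR = 0.055578.
Posterior probability = odds/(1+odds) = 0.055578/1.0556 = 0.0527.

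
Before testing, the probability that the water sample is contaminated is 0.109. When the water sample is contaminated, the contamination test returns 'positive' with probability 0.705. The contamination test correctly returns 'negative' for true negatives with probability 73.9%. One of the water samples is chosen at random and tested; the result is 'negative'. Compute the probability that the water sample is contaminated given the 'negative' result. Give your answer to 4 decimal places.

P(H | E) ≈ 0.0466

Let H be the event that the water sample is contaminated. P(H) = 0.109, so P(¬H) = 0.891. With E the 'negative' result, P(E|H) = 0.295 and P(E|¬H) = 0.739.
P(E) = 0.295·0.109 + 0.739·0.891 = 0.032155 + 0.65845 = 0.69060.
By Bayes' theorem, P(H|E) = 0.032155 / 0.69060 = 0.0466.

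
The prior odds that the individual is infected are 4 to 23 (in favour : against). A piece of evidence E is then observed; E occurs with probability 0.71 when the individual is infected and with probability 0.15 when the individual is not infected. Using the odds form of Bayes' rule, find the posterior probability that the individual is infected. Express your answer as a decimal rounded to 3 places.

Posterior probability ≈ 0.452

Prior odds = 4/23 = 0.17391. In log-odds, ln(0.17391) = -1.7492.
Add log likelihood ratio: ln(4.7333) = 1.5546.
Posterior log-odds = -0.19457, so posterior odds = exp(-0.19457) = 0.82319. Converting, P(H|E) = 0.82319/1.8232 = 0.452.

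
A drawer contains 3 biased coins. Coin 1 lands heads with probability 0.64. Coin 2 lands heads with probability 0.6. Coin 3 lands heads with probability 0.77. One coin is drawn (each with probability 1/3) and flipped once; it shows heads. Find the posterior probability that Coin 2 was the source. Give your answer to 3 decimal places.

Posterior probability ≈ 0.299

Tabulate prior·likelihood by source: [1] prior 0.333333, lik 0.64, product 0.2133; [2] prior 0.333333, lik 0.6, product 0.2000; [3] prior 0.333333, lik 0.77, product 0.2567.
Normalizing constant = 0.67000; the posterior for Coin 2 is its product over the sum, 0.2000/0.67000 = 0.299.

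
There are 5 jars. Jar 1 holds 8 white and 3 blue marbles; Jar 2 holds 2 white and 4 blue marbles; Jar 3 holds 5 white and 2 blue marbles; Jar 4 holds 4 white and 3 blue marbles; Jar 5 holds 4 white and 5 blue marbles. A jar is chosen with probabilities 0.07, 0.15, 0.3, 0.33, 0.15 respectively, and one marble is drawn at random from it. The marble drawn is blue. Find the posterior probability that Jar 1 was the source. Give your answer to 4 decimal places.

Tabulate prior·likelihood by source: [1] prior 0.07, lik 0.2727, product 0.01909; [2] prior 0.15, lik 0.6667, product 0.1000; [3] prior 0.3, lik 0.2857, product 0.08571; [4] prior 0.33, lik 0.4286, product 0.1414; [5] prior 0.15, lik 0.5556, product 0.08333.
Normalizing constant = 0.42957; the posterior for Jar 1 is its product over the sum, 0.01909/0.42957 = 0.0444.

Posterior probability ≈ 0.0444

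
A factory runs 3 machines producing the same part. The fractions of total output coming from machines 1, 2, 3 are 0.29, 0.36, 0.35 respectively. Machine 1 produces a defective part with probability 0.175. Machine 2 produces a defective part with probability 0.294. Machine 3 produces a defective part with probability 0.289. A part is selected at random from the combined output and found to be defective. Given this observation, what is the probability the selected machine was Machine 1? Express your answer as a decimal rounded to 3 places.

Posterior probability ≈ 0.197

P(defective|M1) = 0.175; P(defective|M2) = 0.294; P(defective|M3) = 0.289.
Prior × likelihood for each source: 0.29·0.175=0.05075, 0.36·0.294=0.1058, 0.35·0.289=0.1011. Summing gives P(defective) = 0.25774.
P(Machine 1 | defective) = 0.05075 / 0.25774 = 0.197.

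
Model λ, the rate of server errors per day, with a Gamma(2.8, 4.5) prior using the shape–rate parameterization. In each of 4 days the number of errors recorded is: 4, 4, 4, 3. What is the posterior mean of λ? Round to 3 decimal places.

Total count ∑xᵢ = 15 over n = 4 days.
Gamma is conjugate to the Poisson likelihood: posterior is Gamma(shape = 2.8+15 = 17.8, rate = 4.5+4 = 8.5).
E[λ | data] = 17.8/8.5 = 2.094.

Posterior mean ≈ 2.094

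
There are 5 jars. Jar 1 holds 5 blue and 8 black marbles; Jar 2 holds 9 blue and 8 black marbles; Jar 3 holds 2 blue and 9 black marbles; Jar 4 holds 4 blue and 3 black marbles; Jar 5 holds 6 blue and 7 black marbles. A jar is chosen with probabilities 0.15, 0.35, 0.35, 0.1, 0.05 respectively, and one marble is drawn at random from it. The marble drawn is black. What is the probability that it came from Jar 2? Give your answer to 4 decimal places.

Posterior probability ≈ 0.2686

P(black|Jar 1) = 0.6154; P(black|Jar 2) = 0.4706; P(black|Jar 3) = 0.8182; P(black|Jar 4) = 0.4286; P(black|Jar 5) = 0.5385.
Prior × likelihood for each source: 0.15·0.6154=0.09231, 0.35·0.4706=0.1647, 0.35·0.8182=0.2864, 0.1·0.4286=0.04286, 0.05·0.5385=0.02692. Summing gives P(black) = 0.61316.
P(Jar 2 | black) = 0.1647 / 0.61316 = 0.2686.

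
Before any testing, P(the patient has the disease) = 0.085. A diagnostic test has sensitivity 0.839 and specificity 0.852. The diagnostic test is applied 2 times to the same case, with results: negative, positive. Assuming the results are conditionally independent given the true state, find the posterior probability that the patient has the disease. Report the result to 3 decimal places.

With H the event that the patient has the disease, the joint likelihood of the observed sequence is P(data|H) = 0.161·0.839 = 0.13508 and P(data|¬H) = 0.852·0.148 = 0.12610.
Bayes: P(H|data) = 0.085·0.13508 / (0.085·0.13508 + 0.915·0.12610) = 0.011482/0.12686 = 0.0905.

Posterior P(H) ≈ 0.091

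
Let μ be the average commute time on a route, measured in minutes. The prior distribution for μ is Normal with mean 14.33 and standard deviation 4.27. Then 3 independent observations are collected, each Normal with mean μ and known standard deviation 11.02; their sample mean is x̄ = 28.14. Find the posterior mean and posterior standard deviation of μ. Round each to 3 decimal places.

Posterior mean ≈ 18.619; posterior SD ≈ 3.546

With known σ, the Normal prior is conjugate. Weight on the data is w = (n/σ²)/(n/σ² + 1/τ₀²) = 0.0247035/(0.0247035+0.0548459) = 0.31054.
Posterior mean = w·x̄ + (1−w)·μ₀ = 0.31054·28.14 + 0.68946·14.33 = 18.619. Posterior variance = 1/(0.0247035+0.0548459) = 12.5708, so SD = 3.546.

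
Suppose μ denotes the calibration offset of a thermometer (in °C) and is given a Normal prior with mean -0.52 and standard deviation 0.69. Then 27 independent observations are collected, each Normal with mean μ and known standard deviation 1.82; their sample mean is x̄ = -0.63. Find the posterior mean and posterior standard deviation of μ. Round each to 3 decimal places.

Posterior mean ≈ -0.607; posterior SD ≈ 0.312

Prior precision 1/τ₀² = 1/0.69² = 2.10040; data precision n/σ² = 27/1.82² = 8.15119.
Posterior precision = 2.10040 + 8.15119 = 10.2516, giving posterior SD = 1/√10.2516 = 0.312.
Posterior mean = (2.10040·-0.52 + 8.15119·-0.63) / 10.2516 = -0.607.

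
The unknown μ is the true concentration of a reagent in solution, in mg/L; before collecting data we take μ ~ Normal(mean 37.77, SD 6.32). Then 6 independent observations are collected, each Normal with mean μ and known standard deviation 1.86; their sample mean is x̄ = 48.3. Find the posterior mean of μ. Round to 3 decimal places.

Posterior mean ≈ 48.150

Prior precision 1/τ₀² = 1/6.32² = 0.0250361; data precision n/σ² = 6/1.86² = 1.73430.
Posterior precision = 0.0250361 + 1.73430 = 1.75934.
Posterior mean = (0.0250361·37.77 + 1.73430·48.3) / 1.75934 = 48.150.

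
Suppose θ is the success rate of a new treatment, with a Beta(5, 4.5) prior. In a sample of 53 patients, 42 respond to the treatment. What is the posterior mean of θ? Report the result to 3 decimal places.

Observing 42 successes and 11 failures updates Beta(5, 4.5) by adding the success and failure counts to the two shape parameters: α = 5+42 = 47, β = 4.5+11 = 15.5.
E[θ | data] = 47/(47+15.5) = 0.752.

Posterior mean ≈ 0.752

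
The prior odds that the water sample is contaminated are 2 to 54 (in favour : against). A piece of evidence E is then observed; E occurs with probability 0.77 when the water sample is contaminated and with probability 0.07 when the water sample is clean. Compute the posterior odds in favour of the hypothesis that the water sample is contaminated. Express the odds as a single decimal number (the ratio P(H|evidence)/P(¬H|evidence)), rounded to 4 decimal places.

Posterior odds ≈ 0.4074

Prior odds = 2/54 = 0.037037. In log-odds, ln(0.037037) = -3.2958.
Add log likelihood ratio: ln(11.000) = 2.3979.
Posterior log-odds = -0.89794, so posterior odds = exp(-0.89794) = 0.40741.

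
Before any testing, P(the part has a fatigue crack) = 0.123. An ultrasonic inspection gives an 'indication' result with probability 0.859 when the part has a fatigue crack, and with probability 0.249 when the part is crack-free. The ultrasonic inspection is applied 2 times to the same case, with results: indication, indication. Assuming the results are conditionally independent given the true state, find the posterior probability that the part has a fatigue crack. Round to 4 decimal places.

Let H be the event that the part has a fatigue crack; start with P(H) = 0.123. P('indication'|H) = 0.859, P('indication'|¬H) = 0.249.
Update on result 1 ('indication'): P(H) ← 0.859·0.1230 / (0.859·0.1230 + 0.249·0.8770) = 0.10566/0.32403 = 0.3261.
Update on result 2 ('indication'): P(H) ← 0.859·0.3261 / (0.859·0.3261 + 0.249·0.6739) = 0.28010/0.44790 = 0.6253.

Posterior P(H) ≈ 0.6253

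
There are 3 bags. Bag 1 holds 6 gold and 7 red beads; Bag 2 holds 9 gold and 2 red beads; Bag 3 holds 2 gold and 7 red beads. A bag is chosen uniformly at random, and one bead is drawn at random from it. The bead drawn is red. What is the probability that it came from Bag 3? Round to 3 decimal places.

Posterior probability ≈ 0.519

Tabulate prior·likelihood by source: [1] prior 0.333333, lik 0.5385, product 0.1795; [2] prior 0.333333, lik 0.1818, product 0.06061; [3] prior 0.333333, lik 0.7778, product 0.2593.
Normalizing constant = 0.49935; the posterior for Bag 3 is its product over the sum, 0.2593/0.49935 = 0.519.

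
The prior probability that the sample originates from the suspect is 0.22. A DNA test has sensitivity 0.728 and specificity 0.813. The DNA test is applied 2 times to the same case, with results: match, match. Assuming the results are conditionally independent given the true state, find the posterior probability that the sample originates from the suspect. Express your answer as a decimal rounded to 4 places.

Posterior P(H) ≈ 0.8104

Let H be the event that the sample originates from the suspect; start with P(H) = 0.22. P('match'|H) = 0.728, P('match'|¬H) = 0.187.
Update on result 1 ('match'): P(H) ← 0.728·0.2200 / (0.728·0.2200 + 0.187·0.7800) = 0.16016/0.30602 = 0.5234.
Update on result 2 ('match'): P(H) ← 0.728·0.5234 / (0.728·0.5234 + 0.187·0.4766) = 0.38101/0.47014 = 0.8104.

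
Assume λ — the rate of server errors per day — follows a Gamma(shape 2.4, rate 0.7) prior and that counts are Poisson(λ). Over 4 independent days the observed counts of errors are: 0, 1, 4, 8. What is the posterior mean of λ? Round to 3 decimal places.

Total count ∑xᵢ = 13 over n = 4 days.
Gamma is conjugate to the Poisson likelihood: posterior is Gamma(shape = 2.4+13 = 15.4, rate = 0.7+4 = 4.7).
E[λ | data] = 15.4/4.7 = 3.277.

Posterior mean ≈ 3.277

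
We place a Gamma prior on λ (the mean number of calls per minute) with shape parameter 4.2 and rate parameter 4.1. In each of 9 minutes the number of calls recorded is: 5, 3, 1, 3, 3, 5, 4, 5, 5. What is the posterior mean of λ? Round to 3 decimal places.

Posterior mean ≈ 2.916

The Poisson likelihood adds the total count to the shape and the number of exposure periods to the rate. Here ∑xᵢ = 34 and n = 9, so shape 4.2→38.2 and rate 4.1→13.1.
Posterior mean = shape/rate = 38.2/13.1 = 2.916.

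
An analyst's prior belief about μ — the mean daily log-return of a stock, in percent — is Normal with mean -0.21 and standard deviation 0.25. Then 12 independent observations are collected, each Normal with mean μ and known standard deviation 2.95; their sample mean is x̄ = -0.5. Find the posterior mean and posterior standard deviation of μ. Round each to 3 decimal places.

Posterior mean ≈ -0.233; posterior SD ≈ 0.240

With known σ, the Normal prior is conjugate. Weight on the data is w = (n/σ²)/(n/σ² + 1/τ₀²) = 1.37891/(1.37891+16.0000) = 0.079344.
Posterior mean = w·x̄ + (1−w)·μ₀ = 0.079344·-0.5 + 0.92066·-0.21 = -0.233. Posterior variance = 1/(1.37891+16.0000) = 0.0575410, so SD = 0.240.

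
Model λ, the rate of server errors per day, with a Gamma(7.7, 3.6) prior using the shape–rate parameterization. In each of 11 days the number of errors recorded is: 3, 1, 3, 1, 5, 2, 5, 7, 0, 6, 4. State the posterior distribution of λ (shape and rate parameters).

Posterior: Gamma(shape=44.7, rate=14.6)

The Poisson likelihood adds the total count to the shape and the number of exposure periods to the rate. Here ∑xᵢ = 37 and n = 11, so shape 7.7→44.7 and rate 3.6→14.6.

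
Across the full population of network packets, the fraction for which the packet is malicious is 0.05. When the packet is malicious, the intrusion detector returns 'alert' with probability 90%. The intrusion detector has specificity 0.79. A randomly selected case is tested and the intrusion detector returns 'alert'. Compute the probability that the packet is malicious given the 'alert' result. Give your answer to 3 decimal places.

Write H for 'the packet is malicious'. Prior odds H:¬H = 0.05/0.95 = 0.052632. For the 'alert' outcome, the likelihood ratio is 0.9/0.21 = 4.2857.
Posterior odds = 0.052632 × 4.2857 = 0.22556, so P(H|E) = 0.22556/(1+0.22556) = 0.184.

P(H | E) ≈ 0.184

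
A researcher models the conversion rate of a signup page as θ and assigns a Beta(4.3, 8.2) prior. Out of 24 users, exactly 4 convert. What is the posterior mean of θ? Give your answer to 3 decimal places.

Posterior mean ≈ 0.227

The binomial likelihood is conjugate to the Beta prior: with 4 successes and 20 failures, the posterior is Beta(4.3+4, 8.2+20) = Beta(8.3, 28.2).
E[θ | data] = 8.3/(8.3+28.2) = 0.227.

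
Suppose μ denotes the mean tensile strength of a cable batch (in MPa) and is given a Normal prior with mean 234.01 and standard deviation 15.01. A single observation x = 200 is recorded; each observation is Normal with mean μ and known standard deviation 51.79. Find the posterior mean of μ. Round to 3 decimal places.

Posterior mean ≈ 231.375

With known σ, the Normal prior is conjugate. Weight on the data is w = (n/σ²)/(n/σ² + 1/τ₀²) = 0.00037283/(0.00037283+0.00443852) = 0.077489.
Posterior mean = w·x̄ + (1−w)·μ₀ = 0.077489·200 + 0.92251·234.01 = 231.375.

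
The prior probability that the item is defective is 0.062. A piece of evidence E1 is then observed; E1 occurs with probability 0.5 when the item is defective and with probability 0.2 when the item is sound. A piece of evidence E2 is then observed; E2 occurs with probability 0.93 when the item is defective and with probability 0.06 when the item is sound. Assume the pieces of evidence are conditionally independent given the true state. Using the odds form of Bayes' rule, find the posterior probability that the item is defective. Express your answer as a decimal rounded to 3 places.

Posterior probability ≈ 0.719

Prior odds = 0.062/(1−0.062) = 0.066098.
Likelihood ratio for E1 = 0.5/0.2 = 2.5000.
Likelihood ratio for E2 = 0.93/0.06 = 15.500.
Posterior odds = prior odds × LR₁ × LR₂ = 2.5613.
Posterior probability = odds/(1+odds) = 2.5613/3.5613 = 0.719.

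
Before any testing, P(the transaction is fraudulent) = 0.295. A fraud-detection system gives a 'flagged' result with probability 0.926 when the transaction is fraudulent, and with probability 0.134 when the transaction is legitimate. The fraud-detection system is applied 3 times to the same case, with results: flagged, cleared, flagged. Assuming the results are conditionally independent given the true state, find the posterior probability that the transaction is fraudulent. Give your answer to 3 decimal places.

Let H be the event that the transaction is fraudulent; start with P(H) = 0.295. P('flagged'|H) = 0.926, P('flagged'|¬H) = 0.134.
Update on result 1 ('flagged'): P(H) ← 0.926·0.2950 / (0.926·0.2950 + 0.134·0.7050) = 0.27317/0.36764 = 0.7430.
Update on result 2 ('cleared'): P(H) ← 0.074·0.7430 / (0.074·0.7430 + 0.866·0.2570) = 0.054985/0.27751 = 0.1981.
Update on result 3 ('flagged'): P(H) ← 0.926·0.1981 / (0.926·0.1981 + 0.134·0.8019) = 0.18347/0.29092 = 0.6307.

Posterior P(H) ≈ 0.631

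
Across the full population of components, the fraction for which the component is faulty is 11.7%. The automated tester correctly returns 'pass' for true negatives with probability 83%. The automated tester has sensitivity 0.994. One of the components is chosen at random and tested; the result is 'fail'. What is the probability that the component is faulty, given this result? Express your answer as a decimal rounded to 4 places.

Let H be the event that the component is faulty. P(H) = 0.117, so P(¬H) = 0.883. With E the 'fail' result, P(E|H) = 0.994 and P(E|¬H) = 0.17.
P(E) = 0.994·0.117 + 0.17·0.883 = 0.11630 + 0.15011 = 0.26641.
By Bayes' theorem, P(H|E) = 0.11630 / 0.26641 = 0.4365.

P(H | E) ≈ 0.4365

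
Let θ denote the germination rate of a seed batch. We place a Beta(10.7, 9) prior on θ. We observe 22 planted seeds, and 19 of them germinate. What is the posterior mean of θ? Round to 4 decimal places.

Posterior mean ≈ 0.7122

The binomial likelihood is conjugate to the Beta prior: with 19 successes and 3 failures, the posterior is Beta(10.7+19, 9+3) = Beta(29.7, 12).
E[θ | data] = 29.7/(29.7+12) = 0.7122.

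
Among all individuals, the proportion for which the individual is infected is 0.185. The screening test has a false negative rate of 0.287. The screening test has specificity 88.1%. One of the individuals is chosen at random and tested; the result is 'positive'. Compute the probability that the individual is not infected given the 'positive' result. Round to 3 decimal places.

P(¬H | E) ≈ 0.424

Let H be the event that the individual is infected. P(H) = 0.185, so P(¬H) = 0.815. With E the 'positive' result, P(E|H) = 0.713 and P(E|¬H) = 0.119.
P(E) = 0.713·0.185 + 0.119·0.815 = 0.13190 + 0.096985 = 0.22889.
By Bayes' theorem, P(H|E) = 0.13190 / 0.22889 = 0.576. Hence P(¬H|E) = 1 − 0.576 = 0.424.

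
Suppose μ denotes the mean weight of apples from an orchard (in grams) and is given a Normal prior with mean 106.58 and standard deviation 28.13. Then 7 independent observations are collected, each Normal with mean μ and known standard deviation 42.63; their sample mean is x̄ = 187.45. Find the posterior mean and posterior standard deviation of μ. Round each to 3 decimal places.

Posterior mean ≈ 167.472; posterior SD ≈ 13.981

Prior precision 1/τ₀² = 1/28.13² = 0.00126375; data precision n/σ² = 7/42.63² = 0.00385183.
Posterior precision = 0.00126375 + 0.00385183 = 0.00511558, giving posterior SD = 1/√0.00511558 = 13.981.
Posterior mean = (0.00126375·106.58 + 0.00385183·187.45) / 0.00511558 = 167.472.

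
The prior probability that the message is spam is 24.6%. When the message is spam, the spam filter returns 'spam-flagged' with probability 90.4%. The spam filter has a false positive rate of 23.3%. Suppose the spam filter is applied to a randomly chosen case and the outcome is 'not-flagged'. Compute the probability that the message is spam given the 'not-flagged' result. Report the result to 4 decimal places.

P(H | E) ≈ 0.0392

Write H for 'the message is spam'. Prior odds H:¬H = 0.246/0.754 = 0.32626. For the 'not-flagged' outcome, the likelihood ratio is 0.096/0.767 = 0.12516.
Posterior odds = 0.32626 × 0.12516 = 0.040836, so P(H|E) = 0.040836/(1+0.040836) = 0.0392.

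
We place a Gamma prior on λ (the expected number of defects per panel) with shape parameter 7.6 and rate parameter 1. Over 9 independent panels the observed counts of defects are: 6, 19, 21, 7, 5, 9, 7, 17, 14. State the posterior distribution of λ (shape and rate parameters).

The Poisson likelihood adds the total count to the shape and the number of exposure periods to the rate. Here ∑xᵢ = 105 and n = 9, so shape 7.6→112.6 and rate 1→10.

Posterior: Gamma(shape=112.6, rate=10)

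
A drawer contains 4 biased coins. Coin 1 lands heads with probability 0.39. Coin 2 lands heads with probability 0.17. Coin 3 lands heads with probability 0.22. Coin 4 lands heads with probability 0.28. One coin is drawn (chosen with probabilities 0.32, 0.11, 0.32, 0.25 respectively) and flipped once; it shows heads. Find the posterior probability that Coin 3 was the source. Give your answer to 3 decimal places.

Posterior probability ≈ 0.248

Tabulate prior·likelihood by source: [1] prior 0.32, lik 0.39, product 0.1248; [2] prior 0.11, lik 0.17, product 0.01870; [3] prior 0.32, lik 0.22, product 0.07040; [4] prior 0.25, lik 0.28, product 0.07000.
Normalizing constant = 0.28390; the posterior for Coin 3 is its product over the sum, 0.07040/0.28390 = 0.248.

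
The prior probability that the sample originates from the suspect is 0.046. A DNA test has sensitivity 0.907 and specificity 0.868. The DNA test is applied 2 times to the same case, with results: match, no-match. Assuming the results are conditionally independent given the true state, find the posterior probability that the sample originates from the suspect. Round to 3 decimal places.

Posterior P(H) ≈ 0.034

Let H be the event that the sample originates from the suspect; start with P(H) = 0.046. P('match'|H) = 0.907, P('match'|¬H) = 0.132.
Update on result 1 ('match'): P(H) ← 0.907·0.0460 / (0.907·0.0460 + 0.132·0.9540) = 0.041722/0.16765 = 0.2489.
Update on result 2 ('no-match'): P(H) ← 0.093·0.2489 / (0.093·0.2489 + 0.868·0.7511) = 0.023144/0.67513 = 0.0343.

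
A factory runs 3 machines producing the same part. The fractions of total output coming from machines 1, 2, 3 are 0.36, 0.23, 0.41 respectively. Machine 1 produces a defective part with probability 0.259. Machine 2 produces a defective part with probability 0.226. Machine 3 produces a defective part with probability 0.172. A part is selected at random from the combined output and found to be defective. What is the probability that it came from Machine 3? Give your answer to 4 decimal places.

Tabulate prior·likelihood by source: [1] prior 0.36, lik 0.259, product 0.09324; [2] prior 0.23, lik 0.226, product 0.05198; [3] prior 0.41, lik 0.172, product 0.07052.
Normalizing constant = 0.21574; the posterior for Machine 3 is its product over the sum, 0.07052/0.21574 = 0.3269.

Posterior probability ≈ 0.3269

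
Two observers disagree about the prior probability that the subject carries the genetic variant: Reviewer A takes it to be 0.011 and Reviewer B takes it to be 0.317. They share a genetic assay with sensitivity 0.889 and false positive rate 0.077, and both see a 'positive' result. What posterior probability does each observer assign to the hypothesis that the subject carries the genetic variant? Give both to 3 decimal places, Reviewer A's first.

The likelihood ratio for a 'positive' result is 0.889/0.077 = 11.545.
Reviewer A: prior odds 0.011/0.989 = 0.011122; posterior odds 0.12841; posterior probability 0.114.
Reviewer B: prior odds 0.317/0.683 = 0.46413; posterior odds 5.3586; posterior probability 0.843.

Reviewer A: 0.114; Reviewer B: 0.843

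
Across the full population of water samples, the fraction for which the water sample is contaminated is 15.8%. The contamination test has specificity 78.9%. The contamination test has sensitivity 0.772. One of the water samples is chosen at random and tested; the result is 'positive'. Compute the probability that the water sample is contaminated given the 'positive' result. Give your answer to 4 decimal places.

P(H | E) ≈ 0.4071

Let H be the event that the water sample is contaminated. P(H) = 0.158, so P(¬H) = 0.842. With E the 'positive' result, P(E|H) = 0.772 and P(E|¬H) = 0.211.
P(E) = 0.772·0.158 + 0.211·0.842 = 0.12198 + 0.17766 = 0.29964.
By Bayes' theorem, P(H|E) = 0.12198 / 0.29964 = 0.4071.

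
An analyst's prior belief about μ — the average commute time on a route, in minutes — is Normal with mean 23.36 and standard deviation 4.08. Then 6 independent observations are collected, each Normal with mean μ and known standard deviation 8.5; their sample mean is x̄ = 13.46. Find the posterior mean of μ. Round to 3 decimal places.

Posterior mean ≈ 17.615

Prior precision 1/τ₀² = 1/4.08² = 0.0600730; data precision n/σ² = 6/8.5² = 0.0830450.
Posterior precision = 0.0600730 + 0.0830450 = 0.143118.
Posterior mean = (0.0600730·23.36 + 0.0830450·13.46) / 0.143118 = 17.615.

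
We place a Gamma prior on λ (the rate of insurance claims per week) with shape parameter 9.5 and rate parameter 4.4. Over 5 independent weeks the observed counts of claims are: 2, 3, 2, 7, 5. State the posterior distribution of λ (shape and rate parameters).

Total count ∑xᵢ = 19 over n = 5 weeks.
Gamma is conjugate to the Poisson likelihood: posterior is Gamma(shape = 9.5+19 = 28.5, rate = 4.4+5 = 9.4).

Posterior: Gamma(shape=28.5, rate=9.4)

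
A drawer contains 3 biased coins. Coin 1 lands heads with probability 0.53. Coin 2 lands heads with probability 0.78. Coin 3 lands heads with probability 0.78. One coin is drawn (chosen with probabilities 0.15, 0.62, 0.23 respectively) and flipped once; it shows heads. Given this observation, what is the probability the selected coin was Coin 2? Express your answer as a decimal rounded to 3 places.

Posterior probability ≈ 0.651

P(heads|C1) = 0.53; P(heads|C2) = 0.78; P(heads|C3) = 0.78.
Prior × likelihood for each source: 0.15·0.53=0.07950, 0.62·0.78=0.4836, 0.23·0.78=0.1794. Summing gives P(heads) = 0.74250.
P(Coin 2 | heads) = 0.4836 / 0.74250 = 0.651.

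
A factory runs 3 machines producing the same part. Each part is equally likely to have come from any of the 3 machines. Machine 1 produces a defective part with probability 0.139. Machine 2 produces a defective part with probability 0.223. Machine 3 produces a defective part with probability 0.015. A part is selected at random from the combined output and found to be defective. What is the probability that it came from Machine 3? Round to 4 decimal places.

Tabulate prior·likelihood by source: [1] prior 0.333333, lik 0.139, product 0.04633; [2] prior 0.333333, lik 0.223, product 0.07433; [3] prior 0.333333, lik 0.015, product 0.005000.
Normalizing constant = 0.12567; the posterior for Machine 3 is its product over the sum, 0.005000/0.12567 = 0.0398.

Posterior probability ≈ 0.0398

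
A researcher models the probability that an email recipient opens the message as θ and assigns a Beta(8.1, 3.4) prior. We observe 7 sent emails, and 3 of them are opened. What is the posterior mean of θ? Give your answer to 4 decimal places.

Observing 3 successes and 4 failures updates Beta(8.1, 3.4) by adding the success and failure counts to the two shape parameters: α = 8.1+3 = 11.1, β = 3.4+4 = 7.4.
Posterior mean = α/(α+β) = 11.1/18.5 = 0.6000.

Posterior mean ≈ 0.6000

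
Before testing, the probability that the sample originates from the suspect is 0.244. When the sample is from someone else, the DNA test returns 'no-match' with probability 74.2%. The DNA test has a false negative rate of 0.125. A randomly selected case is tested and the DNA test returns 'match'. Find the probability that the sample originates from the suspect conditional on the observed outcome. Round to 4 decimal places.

P(H | E) ≈ 0.5226

Let H be the event that the sample originates from the suspect. P(H) = 0.244, so P(¬H) = 0.756. With E the 'match' result, P(E|H) = 0.875 and P(E|¬H) = 0.258.
P(E) = 0.875·0.244 + 0.258·0.756 = 0.21350 + 0.19505 = 0.40855.
By Bayes' theorem, P(H|E) = 0.21350 / 0.40855 = 0.5226.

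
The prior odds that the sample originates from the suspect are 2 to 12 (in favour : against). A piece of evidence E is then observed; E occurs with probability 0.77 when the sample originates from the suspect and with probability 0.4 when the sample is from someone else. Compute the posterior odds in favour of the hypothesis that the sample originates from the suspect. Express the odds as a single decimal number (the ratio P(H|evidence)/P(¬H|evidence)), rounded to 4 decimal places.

Posterior odds ≈ 0.3208

Prior odds = 2/12 = 0.16667.
Likelihood ratio for E = 0.77/0.4 = 1.9250.
Posterior odds = prior odds × LR = 0.32083.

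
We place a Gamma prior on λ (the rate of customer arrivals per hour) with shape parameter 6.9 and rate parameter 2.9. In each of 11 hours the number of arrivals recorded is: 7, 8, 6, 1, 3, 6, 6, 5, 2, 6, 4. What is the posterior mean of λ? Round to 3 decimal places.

Posterior mean ≈ 4.381

Total count ∑xᵢ = 54 over n = 11 hours.
Gamma is conjugate to the Poisson likelihood: posterior is Gamma(shape = 6.9+54 = 60.9, rate = 2.9+11 = 13.9).
E[λ | data] = 60.9/13.9 = 4.381.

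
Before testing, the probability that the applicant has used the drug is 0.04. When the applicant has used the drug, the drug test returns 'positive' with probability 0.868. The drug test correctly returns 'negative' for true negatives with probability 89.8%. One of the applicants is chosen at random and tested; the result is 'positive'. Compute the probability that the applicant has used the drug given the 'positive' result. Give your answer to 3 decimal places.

P(H | E) ≈ 0.262

Let H be the event that the applicant has used the drug. P(H) = 0.04, so P(¬H) = 0.96. With E the 'positive' result, P(E|H) = 0.868 and P(E|¬H) = 0.102.
P(E) = 0.868·0.04 + 0.102·0.96 = 0.034720 + 0.097920 = 0.13264.
By Bayes' theorem, P(H|E) = 0.034720 / 0.13264 = 0.262.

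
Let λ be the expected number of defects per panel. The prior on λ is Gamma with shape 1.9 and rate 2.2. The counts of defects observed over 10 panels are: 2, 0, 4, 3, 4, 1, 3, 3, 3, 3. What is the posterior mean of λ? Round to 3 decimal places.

The Poisson likelihood adds the total count to the shape and the number of exposure periods to the rate. Here ∑xᵢ = 26 and n = 10, so shape 1.9→27.9 and rate 2.2→12.2.
Posterior mean = shape/rate = 27.9/12.2 = 2.287.

Posterior mean ≈ 2.287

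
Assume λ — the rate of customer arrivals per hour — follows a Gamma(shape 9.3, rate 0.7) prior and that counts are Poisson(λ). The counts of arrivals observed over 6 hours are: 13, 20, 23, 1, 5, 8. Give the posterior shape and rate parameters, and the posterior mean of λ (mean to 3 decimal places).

Posterior: Gamma(shape=79.3, rate=6.7); mean ≈ 11.836

Total count ∑xᵢ = 70 over n = 6 hours.
Gamma is conjugate to the Poisson likelihood: posterior is Gamma(shape = 9.3+70 = 79.3, rate = 0.7+6 = 6.7).
Posterior mean = shape/rate = 79.3/6.7 = 11.836.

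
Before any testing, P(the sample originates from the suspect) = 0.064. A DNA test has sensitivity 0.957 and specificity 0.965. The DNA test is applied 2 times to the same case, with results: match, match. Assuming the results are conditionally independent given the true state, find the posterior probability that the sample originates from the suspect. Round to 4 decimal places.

Posterior P(H) ≈ 0.9808

With H the event that the sample originates from the suspect, the joint likelihood of the observed sequence is P(data|H) = 0.957·0.957 = 0.91585 and P(data|¬H) = 0.035·0.035 = 0.0012250.
Bayes: P(H|data) = 0.064·0.91585 / (0.064·0.91585 + 0.936·0.0012250) = 0.058614/0.059761 = 0.9808.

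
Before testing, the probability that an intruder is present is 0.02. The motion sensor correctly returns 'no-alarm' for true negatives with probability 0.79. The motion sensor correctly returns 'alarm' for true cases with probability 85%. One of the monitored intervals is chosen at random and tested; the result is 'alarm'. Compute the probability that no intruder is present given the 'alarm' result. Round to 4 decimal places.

Write H for 'an intruder is present'. Prior odds H:¬H = 0.02/0.98 = 0.020408. For the 'alarm' outcome, the likelihood ratio is 0.85/0.21 = 4.0476.
Posterior odds = 0.020408 × 4.0476 = 0.082604, so P(H|E) = 0.082604/(1+0.082604) = 0.0763. Then P(¬H|E) = 1 − 0.0763 = 0.9237.

P(¬H | E) ≈ 0.9237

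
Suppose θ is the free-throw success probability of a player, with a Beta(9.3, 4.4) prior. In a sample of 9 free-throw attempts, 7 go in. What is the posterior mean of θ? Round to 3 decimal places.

Posterior mean ≈ 0.718

The binomial likelihood is conjugate to the Beta prior: with 7 successes and 2 failures, the posterior is Beta(9.3+7, 4.4+2) = Beta(16.3, 6.4).
Posterior mean = α/(α+β) = 16.3/22.7 = 0.718.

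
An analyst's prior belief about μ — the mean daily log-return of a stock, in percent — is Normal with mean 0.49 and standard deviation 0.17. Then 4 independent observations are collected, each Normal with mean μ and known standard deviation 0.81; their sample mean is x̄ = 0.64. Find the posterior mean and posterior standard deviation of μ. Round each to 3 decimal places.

With known σ, the Normal prior is conjugate. Weight on the data is w = (n/σ²)/(n/σ² + 1/τ₀²) = 6.09663/(6.09663+34.6021) = 0.14980.
Posterior mean = w·x̄ + (1−w)·μ₀ = 0.14980·0.64 + 0.85020·0.49 = 0.512. Posterior variance = 1/(6.09663+34.6021) = 0.0245708, so SD = 0.157.

Posterior mean ≈ 0.512; posterior SD ≈ 0.157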